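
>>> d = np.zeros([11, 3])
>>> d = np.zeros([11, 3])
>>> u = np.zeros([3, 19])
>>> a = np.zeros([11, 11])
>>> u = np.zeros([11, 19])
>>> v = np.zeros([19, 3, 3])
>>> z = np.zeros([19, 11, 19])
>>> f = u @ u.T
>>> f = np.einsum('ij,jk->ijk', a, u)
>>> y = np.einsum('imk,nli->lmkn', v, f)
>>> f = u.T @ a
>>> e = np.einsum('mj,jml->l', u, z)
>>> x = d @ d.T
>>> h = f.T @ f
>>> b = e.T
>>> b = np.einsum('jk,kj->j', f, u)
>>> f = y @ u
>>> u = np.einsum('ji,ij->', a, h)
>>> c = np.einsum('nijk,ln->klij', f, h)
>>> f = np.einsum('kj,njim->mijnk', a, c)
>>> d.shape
(11, 3)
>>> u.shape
()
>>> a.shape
(11, 11)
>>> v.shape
(19, 3, 3)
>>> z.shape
(19, 11, 19)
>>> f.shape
(3, 3, 11, 19, 11)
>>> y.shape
(11, 3, 3, 11)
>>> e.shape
(19,)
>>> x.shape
(11, 11)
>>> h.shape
(11, 11)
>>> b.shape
(19,)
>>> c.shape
(19, 11, 3, 3)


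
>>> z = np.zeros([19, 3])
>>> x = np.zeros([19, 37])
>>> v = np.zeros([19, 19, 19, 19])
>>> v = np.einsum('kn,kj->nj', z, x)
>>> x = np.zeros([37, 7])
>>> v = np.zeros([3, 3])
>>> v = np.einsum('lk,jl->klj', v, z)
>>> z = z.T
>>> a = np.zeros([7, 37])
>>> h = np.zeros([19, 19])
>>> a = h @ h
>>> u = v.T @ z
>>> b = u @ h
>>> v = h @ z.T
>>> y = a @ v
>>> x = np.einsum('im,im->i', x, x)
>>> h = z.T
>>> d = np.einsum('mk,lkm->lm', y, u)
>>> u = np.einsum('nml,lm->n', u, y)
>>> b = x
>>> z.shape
(3, 19)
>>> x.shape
(37,)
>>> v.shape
(19, 3)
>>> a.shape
(19, 19)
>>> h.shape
(19, 3)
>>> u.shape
(19,)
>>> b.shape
(37,)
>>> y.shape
(19, 3)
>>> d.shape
(19, 19)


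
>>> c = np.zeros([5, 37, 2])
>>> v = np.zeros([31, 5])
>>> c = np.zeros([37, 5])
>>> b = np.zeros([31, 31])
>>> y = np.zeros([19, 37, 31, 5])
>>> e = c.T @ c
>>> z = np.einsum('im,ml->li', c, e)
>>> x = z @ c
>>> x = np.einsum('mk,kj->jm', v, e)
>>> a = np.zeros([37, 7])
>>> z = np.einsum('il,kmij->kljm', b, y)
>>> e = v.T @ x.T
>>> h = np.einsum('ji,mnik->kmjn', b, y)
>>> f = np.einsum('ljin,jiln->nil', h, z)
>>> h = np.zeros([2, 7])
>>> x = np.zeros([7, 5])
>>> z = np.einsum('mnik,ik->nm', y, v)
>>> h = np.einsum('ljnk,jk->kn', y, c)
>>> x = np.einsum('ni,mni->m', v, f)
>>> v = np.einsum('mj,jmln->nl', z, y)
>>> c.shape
(37, 5)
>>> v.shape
(5, 31)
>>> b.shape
(31, 31)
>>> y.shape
(19, 37, 31, 5)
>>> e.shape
(5, 5)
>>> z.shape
(37, 19)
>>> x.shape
(37,)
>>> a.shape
(37, 7)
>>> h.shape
(5, 31)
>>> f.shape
(37, 31, 5)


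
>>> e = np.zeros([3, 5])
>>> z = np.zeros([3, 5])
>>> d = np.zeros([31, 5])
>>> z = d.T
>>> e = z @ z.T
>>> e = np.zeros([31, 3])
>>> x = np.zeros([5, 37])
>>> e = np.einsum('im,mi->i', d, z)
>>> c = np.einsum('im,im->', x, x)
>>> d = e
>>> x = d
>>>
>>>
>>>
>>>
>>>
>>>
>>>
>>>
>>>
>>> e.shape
(31,)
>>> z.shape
(5, 31)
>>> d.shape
(31,)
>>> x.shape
(31,)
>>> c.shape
()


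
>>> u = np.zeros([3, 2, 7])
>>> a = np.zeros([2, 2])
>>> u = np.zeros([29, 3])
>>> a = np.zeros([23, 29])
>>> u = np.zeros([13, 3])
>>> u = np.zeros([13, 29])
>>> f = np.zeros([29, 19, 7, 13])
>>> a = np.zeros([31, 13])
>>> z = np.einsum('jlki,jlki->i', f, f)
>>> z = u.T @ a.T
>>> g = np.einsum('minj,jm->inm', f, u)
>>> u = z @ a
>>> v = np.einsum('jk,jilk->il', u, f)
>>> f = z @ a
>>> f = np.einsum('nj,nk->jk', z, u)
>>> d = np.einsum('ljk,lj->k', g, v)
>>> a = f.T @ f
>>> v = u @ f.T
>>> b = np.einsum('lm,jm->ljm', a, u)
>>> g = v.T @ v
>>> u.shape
(29, 13)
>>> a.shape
(13, 13)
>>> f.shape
(31, 13)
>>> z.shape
(29, 31)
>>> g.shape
(31, 31)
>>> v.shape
(29, 31)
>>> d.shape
(29,)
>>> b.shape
(13, 29, 13)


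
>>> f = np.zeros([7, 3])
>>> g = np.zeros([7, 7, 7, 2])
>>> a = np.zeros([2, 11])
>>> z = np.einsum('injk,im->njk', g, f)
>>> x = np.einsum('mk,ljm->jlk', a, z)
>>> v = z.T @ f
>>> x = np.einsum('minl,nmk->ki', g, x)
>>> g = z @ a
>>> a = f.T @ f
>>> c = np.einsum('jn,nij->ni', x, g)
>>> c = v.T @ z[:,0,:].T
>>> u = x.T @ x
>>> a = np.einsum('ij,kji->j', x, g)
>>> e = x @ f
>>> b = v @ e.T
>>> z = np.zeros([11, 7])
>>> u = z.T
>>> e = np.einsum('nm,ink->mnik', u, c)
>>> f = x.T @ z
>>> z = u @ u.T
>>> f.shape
(7, 7)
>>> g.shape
(7, 7, 11)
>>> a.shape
(7,)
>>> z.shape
(7, 7)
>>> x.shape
(11, 7)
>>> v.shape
(2, 7, 3)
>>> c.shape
(3, 7, 7)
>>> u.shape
(7, 11)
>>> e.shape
(11, 7, 3, 7)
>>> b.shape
(2, 7, 11)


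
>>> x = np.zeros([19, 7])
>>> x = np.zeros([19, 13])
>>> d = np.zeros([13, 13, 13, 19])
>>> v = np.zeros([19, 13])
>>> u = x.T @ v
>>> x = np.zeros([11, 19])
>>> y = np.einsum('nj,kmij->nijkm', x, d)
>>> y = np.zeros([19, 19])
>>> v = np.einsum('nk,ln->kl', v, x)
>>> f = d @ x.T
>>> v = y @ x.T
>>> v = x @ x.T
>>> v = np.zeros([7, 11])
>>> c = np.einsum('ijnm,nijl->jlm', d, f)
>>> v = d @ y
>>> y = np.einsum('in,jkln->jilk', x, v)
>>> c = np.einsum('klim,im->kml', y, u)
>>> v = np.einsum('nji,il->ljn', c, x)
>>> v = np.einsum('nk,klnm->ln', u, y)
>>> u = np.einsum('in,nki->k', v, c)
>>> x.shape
(11, 19)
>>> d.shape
(13, 13, 13, 19)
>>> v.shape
(11, 13)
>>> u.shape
(13,)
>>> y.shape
(13, 11, 13, 13)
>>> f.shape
(13, 13, 13, 11)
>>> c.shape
(13, 13, 11)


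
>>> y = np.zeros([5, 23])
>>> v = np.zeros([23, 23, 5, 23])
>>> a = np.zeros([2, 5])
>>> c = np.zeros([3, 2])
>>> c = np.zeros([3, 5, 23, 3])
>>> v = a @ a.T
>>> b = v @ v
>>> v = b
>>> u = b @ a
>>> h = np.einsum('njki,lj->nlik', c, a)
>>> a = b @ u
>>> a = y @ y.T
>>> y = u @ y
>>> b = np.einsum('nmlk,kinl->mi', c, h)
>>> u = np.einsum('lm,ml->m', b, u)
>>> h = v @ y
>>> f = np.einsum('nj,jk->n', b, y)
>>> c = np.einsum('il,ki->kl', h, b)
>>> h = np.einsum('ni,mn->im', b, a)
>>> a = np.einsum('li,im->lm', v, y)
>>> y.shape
(2, 23)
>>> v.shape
(2, 2)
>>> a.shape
(2, 23)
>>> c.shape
(5, 23)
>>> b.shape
(5, 2)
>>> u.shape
(2,)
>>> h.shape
(2, 5)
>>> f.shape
(5,)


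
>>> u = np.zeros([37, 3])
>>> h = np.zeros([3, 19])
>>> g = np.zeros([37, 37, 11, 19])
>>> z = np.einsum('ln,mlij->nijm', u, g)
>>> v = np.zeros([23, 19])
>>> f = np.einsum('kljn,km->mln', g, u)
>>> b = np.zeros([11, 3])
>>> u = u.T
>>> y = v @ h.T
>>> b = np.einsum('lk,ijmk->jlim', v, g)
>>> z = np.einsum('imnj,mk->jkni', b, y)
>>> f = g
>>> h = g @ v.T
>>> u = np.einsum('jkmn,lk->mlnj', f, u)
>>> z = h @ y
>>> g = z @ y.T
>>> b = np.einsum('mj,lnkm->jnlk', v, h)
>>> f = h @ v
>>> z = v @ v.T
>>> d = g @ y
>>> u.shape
(11, 3, 19, 37)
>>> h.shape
(37, 37, 11, 23)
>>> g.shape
(37, 37, 11, 23)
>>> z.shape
(23, 23)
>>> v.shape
(23, 19)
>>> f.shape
(37, 37, 11, 19)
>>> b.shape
(19, 37, 37, 11)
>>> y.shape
(23, 3)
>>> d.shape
(37, 37, 11, 3)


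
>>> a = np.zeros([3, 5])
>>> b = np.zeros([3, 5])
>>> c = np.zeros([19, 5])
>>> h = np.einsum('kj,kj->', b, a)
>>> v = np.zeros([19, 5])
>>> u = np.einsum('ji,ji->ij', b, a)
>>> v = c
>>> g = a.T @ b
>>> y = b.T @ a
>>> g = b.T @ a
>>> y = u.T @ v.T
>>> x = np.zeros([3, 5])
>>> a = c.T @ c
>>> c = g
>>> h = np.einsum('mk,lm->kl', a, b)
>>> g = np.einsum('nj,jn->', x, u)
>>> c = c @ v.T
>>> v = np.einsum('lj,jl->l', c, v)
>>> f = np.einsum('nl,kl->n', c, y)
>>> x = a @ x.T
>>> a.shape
(5, 5)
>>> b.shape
(3, 5)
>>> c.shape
(5, 19)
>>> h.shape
(5, 3)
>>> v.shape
(5,)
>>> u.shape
(5, 3)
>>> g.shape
()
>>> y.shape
(3, 19)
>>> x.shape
(5, 3)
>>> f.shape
(5,)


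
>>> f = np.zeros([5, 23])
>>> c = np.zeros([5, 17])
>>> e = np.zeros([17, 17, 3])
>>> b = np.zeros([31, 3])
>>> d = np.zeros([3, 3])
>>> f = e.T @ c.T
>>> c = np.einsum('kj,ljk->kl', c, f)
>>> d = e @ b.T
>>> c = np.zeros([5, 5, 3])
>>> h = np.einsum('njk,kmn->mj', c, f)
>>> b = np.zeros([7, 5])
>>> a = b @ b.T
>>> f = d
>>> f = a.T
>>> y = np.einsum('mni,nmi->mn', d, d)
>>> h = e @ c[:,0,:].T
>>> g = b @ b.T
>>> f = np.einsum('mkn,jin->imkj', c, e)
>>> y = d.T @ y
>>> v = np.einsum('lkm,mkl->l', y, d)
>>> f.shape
(17, 5, 5, 17)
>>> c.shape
(5, 5, 3)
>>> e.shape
(17, 17, 3)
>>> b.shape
(7, 5)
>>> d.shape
(17, 17, 31)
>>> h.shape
(17, 17, 5)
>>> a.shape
(7, 7)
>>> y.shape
(31, 17, 17)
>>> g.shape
(7, 7)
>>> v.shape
(31,)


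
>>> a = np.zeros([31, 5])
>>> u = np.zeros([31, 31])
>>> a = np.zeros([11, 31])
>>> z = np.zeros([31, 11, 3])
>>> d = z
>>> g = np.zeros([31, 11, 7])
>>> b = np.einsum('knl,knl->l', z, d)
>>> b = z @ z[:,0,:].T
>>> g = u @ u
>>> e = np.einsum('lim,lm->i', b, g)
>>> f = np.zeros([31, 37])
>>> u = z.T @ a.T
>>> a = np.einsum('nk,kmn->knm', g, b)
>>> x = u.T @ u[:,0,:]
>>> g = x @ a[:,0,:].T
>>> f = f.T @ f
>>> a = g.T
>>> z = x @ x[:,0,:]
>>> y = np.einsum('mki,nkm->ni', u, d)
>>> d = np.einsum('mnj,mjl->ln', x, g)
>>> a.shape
(31, 11, 11)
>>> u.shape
(3, 11, 11)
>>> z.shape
(11, 11, 11)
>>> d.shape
(31, 11)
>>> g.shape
(11, 11, 31)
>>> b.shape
(31, 11, 31)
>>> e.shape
(11,)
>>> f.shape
(37, 37)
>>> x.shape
(11, 11, 11)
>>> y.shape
(31, 11)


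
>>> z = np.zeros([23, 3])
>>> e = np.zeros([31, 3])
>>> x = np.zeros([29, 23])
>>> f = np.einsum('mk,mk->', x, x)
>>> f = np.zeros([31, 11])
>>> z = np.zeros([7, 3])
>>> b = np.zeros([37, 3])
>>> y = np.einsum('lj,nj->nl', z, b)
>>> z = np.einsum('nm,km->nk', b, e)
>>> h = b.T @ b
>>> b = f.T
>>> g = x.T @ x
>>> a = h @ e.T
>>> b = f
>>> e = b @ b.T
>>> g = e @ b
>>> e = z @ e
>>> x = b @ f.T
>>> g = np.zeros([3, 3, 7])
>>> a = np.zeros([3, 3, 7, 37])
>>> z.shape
(37, 31)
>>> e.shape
(37, 31)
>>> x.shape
(31, 31)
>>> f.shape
(31, 11)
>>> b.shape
(31, 11)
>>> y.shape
(37, 7)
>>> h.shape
(3, 3)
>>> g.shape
(3, 3, 7)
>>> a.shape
(3, 3, 7, 37)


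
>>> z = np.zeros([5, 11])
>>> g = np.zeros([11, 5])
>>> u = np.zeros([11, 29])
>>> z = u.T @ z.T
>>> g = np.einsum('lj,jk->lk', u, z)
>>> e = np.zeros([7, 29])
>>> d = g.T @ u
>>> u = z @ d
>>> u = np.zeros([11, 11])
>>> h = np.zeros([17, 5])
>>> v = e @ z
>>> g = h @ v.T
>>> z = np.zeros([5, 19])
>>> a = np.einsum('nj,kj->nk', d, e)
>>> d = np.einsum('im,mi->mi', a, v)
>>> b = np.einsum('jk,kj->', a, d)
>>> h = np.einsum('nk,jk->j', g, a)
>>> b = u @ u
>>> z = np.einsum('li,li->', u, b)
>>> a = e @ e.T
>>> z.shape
()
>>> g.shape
(17, 7)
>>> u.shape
(11, 11)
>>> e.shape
(7, 29)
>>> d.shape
(7, 5)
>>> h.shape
(5,)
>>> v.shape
(7, 5)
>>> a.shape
(7, 7)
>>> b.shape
(11, 11)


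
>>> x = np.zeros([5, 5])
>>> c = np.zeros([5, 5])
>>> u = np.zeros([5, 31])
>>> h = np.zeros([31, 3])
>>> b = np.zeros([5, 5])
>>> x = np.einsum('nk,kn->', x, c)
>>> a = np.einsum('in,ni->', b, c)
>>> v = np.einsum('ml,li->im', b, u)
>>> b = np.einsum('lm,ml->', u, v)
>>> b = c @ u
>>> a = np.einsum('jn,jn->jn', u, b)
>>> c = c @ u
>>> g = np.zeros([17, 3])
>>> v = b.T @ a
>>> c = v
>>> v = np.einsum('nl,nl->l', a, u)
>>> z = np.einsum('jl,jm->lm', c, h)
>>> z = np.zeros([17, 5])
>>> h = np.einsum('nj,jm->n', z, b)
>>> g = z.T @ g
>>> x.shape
()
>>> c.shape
(31, 31)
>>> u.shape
(5, 31)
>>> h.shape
(17,)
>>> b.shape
(5, 31)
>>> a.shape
(5, 31)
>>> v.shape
(31,)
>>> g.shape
(5, 3)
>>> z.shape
(17, 5)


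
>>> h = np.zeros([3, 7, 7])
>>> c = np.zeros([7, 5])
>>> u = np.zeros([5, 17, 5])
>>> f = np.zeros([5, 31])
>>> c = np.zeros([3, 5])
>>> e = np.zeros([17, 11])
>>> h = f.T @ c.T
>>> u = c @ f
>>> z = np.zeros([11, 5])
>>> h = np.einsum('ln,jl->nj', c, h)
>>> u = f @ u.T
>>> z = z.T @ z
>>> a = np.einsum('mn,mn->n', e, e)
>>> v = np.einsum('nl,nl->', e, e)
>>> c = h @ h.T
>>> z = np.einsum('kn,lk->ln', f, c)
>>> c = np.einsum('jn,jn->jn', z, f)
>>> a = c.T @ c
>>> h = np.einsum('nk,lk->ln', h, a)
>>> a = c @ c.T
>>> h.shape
(31, 5)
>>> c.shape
(5, 31)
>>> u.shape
(5, 3)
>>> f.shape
(5, 31)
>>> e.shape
(17, 11)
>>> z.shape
(5, 31)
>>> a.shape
(5, 5)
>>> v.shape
()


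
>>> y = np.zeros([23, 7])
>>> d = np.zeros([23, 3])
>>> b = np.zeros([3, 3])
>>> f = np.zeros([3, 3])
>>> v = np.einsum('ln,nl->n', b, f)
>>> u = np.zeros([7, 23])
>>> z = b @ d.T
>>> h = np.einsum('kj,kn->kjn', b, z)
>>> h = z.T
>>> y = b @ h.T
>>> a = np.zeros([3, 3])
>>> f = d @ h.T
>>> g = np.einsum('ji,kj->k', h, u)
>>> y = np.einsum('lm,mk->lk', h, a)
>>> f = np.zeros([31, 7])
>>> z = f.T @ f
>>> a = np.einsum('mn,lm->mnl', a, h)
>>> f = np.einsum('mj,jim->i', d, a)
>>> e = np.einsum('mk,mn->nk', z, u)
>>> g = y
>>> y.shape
(23, 3)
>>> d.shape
(23, 3)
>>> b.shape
(3, 3)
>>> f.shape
(3,)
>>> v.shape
(3,)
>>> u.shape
(7, 23)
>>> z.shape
(7, 7)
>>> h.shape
(23, 3)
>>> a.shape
(3, 3, 23)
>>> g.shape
(23, 3)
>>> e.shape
(23, 7)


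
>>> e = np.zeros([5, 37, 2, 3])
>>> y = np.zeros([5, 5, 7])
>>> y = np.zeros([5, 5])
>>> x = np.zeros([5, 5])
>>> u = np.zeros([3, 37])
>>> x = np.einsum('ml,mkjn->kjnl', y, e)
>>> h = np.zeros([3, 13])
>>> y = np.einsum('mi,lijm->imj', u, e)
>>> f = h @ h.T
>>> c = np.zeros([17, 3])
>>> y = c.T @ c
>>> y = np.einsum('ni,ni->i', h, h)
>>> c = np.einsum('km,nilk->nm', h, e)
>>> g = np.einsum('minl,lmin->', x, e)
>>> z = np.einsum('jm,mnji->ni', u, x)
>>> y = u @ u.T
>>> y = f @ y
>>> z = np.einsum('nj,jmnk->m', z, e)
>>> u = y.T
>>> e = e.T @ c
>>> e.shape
(3, 2, 37, 13)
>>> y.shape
(3, 3)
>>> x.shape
(37, 2, 3, 5)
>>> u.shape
(3, 3)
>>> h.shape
(3, 13)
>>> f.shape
(3, 3)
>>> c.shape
(5, 13)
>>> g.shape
()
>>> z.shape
(37,)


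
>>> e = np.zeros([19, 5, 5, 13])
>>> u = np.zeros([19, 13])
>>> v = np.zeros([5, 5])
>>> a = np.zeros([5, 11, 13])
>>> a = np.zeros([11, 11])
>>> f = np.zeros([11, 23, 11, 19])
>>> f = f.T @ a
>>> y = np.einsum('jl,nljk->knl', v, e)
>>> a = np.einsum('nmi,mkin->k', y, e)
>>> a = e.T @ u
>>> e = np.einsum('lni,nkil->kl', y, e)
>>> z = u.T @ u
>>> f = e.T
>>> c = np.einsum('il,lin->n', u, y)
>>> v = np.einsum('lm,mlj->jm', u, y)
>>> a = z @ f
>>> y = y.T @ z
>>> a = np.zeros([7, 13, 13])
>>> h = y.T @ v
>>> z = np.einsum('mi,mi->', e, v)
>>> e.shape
(5, 13)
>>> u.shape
(19, 13)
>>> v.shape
(5, 13)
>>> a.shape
(7, 13, 13)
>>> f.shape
(13, 5)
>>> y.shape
(5, 19, 13)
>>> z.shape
()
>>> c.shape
(5,)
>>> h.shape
(13, 19, 13)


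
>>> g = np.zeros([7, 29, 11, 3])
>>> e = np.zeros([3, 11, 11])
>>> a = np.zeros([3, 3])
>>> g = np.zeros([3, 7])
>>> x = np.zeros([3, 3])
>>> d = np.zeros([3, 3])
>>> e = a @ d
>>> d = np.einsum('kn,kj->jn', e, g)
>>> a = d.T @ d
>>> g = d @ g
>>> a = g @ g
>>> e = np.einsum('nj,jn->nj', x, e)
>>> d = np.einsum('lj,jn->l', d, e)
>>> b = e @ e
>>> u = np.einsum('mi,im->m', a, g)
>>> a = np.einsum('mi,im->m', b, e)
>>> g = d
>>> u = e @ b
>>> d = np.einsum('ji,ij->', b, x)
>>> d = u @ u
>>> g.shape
(7,)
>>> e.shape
(3, 3)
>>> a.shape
(3,)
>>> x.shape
(3, 3)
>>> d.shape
(3, 3)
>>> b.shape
(3, 3)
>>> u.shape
(3, 3)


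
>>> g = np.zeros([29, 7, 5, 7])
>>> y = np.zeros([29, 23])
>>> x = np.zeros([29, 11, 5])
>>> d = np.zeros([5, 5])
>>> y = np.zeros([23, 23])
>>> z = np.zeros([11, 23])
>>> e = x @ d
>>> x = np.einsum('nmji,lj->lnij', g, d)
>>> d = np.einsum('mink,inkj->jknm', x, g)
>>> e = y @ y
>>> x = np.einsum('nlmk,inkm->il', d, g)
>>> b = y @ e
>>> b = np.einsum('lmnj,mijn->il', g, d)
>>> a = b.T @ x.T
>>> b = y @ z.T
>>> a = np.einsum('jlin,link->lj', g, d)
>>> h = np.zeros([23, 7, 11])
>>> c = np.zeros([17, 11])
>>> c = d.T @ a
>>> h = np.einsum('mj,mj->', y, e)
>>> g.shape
(29, 7, 5, 7)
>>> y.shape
(23, 23)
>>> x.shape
(29, 5)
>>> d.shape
(7, 5, 7, 5)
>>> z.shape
(11, 23)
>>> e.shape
(23, 23)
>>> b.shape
(23, 11)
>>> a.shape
(7, 29)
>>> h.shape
()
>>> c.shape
(5, 7, 5, 29)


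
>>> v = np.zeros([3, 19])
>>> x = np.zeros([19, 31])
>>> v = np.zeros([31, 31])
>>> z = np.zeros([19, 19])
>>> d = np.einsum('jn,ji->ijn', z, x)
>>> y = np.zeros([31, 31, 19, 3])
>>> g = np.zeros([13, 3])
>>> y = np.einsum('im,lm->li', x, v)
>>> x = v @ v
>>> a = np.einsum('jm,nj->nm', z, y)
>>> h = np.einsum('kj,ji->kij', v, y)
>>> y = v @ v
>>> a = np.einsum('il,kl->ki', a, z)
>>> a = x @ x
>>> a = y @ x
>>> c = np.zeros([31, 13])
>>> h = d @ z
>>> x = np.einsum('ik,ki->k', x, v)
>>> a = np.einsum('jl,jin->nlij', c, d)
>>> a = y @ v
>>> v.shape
(31, 31)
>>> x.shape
(31,)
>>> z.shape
(19, 19)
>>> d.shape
(31, 19, 19)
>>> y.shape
(31, 31)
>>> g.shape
(13, 3)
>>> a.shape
(31, 31)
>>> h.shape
(31, 19, 19)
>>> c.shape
(31, 13)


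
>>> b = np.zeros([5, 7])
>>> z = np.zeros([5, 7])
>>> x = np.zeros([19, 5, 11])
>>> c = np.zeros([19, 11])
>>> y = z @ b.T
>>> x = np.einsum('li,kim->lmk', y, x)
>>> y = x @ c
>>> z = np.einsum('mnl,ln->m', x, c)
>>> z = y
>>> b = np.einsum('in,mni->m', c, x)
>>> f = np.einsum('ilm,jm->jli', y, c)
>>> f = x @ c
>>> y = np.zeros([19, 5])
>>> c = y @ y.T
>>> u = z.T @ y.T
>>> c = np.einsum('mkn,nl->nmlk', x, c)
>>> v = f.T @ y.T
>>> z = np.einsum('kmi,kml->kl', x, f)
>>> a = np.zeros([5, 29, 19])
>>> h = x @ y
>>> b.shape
(5,)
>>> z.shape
(5, 11)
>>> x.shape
(5, 11, 19)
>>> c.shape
(19, 5, 19, 11)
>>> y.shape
(19, 5)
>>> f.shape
(5, 11, 11)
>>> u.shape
(11, 11, 19)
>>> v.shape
(11, 11, 19)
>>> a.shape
(5, 29, 19)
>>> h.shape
(5, 11, 5)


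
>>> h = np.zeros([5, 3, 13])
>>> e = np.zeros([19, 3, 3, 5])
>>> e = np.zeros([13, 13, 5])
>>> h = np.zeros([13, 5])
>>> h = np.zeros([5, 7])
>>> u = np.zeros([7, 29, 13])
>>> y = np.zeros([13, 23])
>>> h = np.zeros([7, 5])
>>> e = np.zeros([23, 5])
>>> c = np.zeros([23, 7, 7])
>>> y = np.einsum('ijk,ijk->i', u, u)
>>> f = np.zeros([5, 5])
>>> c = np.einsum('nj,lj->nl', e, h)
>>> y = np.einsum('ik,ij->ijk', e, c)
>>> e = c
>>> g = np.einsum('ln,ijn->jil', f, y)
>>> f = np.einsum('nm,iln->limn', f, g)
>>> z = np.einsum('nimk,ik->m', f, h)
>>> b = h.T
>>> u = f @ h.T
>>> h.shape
(7, 5)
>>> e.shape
(23, 7)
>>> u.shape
(23, 7, 5, 7)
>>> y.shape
(23, 7, 5)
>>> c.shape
(23, 7)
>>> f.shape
(23, 7, 5, 5)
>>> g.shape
(7, 23, 5)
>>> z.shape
(5,)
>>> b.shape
(5, 7)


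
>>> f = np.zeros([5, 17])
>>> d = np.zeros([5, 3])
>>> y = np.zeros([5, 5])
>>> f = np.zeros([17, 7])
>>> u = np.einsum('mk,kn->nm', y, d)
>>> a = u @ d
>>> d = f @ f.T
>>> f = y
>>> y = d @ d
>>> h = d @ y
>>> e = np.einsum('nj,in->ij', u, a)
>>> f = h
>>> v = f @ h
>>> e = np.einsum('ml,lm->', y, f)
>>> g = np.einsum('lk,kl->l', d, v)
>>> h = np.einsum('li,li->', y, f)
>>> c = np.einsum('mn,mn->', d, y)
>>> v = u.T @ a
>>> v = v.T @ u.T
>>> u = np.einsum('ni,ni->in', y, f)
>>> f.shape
(17, 17)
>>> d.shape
(17, 17)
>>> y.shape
(17, 17)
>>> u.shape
(17, 17)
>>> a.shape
(3, 3)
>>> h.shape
()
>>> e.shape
()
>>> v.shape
(3, 3)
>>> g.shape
(17,)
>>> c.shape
()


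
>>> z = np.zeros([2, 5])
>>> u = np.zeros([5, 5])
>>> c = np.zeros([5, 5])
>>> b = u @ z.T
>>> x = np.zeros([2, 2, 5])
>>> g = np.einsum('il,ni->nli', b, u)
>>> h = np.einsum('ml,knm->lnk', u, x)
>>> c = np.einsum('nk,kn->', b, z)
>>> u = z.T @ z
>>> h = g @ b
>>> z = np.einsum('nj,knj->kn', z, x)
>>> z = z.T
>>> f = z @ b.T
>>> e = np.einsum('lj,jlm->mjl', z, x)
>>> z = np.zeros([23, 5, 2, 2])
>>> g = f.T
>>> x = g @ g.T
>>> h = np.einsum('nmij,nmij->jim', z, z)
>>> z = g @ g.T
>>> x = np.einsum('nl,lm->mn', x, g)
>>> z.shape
(5, 5)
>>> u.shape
(5, 5)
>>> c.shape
()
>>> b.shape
(5, 2)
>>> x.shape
(2, 5)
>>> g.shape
(5, 2)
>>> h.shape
(2, 2, 5)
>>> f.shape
(2, 5)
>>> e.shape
(5, 2, 2)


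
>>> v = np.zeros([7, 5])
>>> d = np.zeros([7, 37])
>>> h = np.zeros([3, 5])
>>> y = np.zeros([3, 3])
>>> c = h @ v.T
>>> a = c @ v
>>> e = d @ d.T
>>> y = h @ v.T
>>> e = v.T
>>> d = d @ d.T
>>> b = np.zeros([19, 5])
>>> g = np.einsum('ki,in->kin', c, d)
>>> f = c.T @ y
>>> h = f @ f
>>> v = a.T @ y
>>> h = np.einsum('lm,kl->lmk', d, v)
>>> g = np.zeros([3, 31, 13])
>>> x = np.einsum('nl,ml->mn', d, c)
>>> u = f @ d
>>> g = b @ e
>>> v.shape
(5, 7)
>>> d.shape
(7, 7)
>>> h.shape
(7, 7, 5)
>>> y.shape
(3, 7)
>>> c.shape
(3, 7)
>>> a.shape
(3, 5)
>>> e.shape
(5, 7)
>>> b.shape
(19, 5)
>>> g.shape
(19, 7)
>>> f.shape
(7, 7)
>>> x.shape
(3, 7)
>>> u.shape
(7, 7)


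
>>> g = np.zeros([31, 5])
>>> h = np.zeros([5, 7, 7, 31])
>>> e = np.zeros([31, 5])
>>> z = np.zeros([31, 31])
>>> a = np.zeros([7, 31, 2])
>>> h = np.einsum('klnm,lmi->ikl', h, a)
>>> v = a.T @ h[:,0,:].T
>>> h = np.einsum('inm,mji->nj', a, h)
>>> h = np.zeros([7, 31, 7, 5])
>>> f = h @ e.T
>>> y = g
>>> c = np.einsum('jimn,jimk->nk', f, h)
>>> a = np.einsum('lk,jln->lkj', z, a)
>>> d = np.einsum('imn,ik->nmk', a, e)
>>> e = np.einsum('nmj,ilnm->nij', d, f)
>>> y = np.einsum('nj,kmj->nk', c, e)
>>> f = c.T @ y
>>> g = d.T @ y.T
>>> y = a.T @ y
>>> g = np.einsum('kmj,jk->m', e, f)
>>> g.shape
(7,)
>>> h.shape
(7, 31, 7, 5)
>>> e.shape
(7, 7, 5)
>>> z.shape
(31, 31)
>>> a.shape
(31, 31, 7)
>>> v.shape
(2, 31, 2)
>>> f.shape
(5, 7)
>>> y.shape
(7, 31, 7)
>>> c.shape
(31, 5)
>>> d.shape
(7, 31, 5)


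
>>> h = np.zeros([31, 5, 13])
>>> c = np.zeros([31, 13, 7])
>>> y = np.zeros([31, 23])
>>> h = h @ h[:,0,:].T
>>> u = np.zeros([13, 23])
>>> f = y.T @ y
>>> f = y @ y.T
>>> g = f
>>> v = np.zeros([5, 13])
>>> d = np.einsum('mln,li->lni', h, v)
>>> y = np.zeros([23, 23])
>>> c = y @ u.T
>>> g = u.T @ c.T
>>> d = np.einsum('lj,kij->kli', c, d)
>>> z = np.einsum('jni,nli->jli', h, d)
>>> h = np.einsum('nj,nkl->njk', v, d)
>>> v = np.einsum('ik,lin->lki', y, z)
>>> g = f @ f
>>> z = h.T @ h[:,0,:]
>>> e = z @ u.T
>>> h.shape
(5, 13, 23)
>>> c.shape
(23, 13)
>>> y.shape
(23, 23)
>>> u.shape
(13, 23)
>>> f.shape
(31, 31)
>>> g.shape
(31, 31)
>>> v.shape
(31, 23, 23)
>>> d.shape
(5, 23, 31)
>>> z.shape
(23, 13, 23)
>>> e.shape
(23, 13, 13)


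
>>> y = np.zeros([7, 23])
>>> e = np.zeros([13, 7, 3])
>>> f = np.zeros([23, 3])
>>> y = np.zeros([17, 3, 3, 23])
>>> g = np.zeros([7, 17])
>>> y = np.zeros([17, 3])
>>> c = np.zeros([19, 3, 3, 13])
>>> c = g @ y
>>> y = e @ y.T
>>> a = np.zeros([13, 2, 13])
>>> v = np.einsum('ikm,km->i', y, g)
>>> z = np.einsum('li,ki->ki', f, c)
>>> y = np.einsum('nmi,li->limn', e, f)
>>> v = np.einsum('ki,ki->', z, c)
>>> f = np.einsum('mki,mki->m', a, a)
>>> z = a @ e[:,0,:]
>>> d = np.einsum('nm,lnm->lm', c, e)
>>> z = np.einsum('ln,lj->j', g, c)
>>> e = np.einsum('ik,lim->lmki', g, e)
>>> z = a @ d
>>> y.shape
(23, 3, 7, 13)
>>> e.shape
(13, 3, 17, 7)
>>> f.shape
(13,)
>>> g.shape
(7, 17)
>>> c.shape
(7, 3)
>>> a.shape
(13, 2, 13)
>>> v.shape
()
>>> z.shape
(13, 2, 3)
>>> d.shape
(13, 3)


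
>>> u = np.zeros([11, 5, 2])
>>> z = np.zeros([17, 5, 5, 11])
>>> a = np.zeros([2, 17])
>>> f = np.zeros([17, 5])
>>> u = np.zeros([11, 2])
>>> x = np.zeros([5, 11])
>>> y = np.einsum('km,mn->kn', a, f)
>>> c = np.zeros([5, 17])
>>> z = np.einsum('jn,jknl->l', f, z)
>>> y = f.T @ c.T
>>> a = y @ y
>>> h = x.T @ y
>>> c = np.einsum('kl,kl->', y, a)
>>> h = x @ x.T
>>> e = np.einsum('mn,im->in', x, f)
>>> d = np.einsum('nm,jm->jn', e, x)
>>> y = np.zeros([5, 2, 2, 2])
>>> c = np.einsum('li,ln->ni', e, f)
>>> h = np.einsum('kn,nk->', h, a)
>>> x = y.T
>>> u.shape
(11, 2)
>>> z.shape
(11,)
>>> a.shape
(5, 5)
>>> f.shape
(17, 5)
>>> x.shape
(2, 2, 2, 5)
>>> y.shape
(5, 2, 2, 2)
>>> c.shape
(5, 11)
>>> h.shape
()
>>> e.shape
(17, 11)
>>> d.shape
(5, 17)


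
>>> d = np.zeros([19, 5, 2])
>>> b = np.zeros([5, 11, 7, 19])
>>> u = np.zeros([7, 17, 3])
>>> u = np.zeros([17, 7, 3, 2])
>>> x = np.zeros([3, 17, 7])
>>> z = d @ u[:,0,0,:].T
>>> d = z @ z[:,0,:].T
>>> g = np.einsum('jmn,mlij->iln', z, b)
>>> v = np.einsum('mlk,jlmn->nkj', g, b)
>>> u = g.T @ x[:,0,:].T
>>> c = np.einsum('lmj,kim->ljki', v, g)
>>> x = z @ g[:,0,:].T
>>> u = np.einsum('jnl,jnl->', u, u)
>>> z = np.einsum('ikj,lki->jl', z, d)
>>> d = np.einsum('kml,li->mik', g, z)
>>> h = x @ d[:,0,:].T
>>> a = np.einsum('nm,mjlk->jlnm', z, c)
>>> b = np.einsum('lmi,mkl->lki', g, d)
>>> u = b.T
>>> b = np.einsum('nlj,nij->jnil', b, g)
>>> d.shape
(11, 19, 7)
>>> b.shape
(17, 7, 11, 19)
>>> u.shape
(17, 19, 7)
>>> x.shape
(19, 5, 7)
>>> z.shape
(17, 19)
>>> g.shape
(7, 11, 17)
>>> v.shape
(19, 17, 5)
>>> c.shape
(19, 5, 7, 11)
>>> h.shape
(19, 5, 11)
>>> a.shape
(5, 7, 17, 19)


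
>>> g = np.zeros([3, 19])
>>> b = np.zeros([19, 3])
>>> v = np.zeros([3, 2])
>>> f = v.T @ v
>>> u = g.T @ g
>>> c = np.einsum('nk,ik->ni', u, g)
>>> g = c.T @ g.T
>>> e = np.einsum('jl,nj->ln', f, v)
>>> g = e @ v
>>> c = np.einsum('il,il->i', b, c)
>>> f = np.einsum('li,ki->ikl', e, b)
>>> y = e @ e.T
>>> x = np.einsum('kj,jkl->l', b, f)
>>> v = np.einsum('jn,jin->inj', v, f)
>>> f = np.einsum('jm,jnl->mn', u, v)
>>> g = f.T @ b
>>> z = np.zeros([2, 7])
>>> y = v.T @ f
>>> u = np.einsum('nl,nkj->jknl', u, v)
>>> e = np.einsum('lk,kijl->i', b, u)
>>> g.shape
(2, 3)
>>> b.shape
(19, 3)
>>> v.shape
(19, 2, 3)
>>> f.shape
(19, 2)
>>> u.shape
(3, 2, 19, 19)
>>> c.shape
(19,)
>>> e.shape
(2,)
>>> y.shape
(3, 2, 2)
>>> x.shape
(2,)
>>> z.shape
(2, 7)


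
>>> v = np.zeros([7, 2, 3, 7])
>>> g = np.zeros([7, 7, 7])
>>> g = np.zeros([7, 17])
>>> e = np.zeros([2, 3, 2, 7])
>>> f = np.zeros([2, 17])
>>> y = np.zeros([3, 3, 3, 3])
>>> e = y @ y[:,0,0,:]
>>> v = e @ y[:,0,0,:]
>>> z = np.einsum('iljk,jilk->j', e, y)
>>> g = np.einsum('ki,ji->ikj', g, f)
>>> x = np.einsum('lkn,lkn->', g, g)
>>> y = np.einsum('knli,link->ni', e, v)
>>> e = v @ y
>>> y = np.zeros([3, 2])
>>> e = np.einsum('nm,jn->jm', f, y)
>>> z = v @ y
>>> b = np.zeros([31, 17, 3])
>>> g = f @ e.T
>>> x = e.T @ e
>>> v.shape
(3, 3, 3, 3)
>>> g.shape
(2, 3)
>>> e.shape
(3, 17)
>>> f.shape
(2, 17)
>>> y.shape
(3, 2)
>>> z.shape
(3, 3, 3, 2)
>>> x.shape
(17, 17)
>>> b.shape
(31, 17, 3)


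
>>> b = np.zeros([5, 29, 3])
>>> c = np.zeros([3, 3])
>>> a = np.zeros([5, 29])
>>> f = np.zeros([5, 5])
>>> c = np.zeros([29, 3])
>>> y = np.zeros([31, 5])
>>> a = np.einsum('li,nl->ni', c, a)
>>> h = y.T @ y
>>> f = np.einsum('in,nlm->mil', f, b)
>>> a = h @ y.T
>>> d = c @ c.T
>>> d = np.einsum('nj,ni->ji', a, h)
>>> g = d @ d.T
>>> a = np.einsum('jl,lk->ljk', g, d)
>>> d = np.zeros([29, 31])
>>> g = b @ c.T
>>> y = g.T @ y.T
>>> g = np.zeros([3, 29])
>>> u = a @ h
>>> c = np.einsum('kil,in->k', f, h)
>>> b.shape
(5, 29, 3)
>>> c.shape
(3,)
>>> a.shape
(31, 31, 5)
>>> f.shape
(3, 5, 29)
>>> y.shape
(29, 29, 31)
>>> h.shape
(5, 5)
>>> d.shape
(29, 31)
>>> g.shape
(3, 29)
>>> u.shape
(31, 31, 5)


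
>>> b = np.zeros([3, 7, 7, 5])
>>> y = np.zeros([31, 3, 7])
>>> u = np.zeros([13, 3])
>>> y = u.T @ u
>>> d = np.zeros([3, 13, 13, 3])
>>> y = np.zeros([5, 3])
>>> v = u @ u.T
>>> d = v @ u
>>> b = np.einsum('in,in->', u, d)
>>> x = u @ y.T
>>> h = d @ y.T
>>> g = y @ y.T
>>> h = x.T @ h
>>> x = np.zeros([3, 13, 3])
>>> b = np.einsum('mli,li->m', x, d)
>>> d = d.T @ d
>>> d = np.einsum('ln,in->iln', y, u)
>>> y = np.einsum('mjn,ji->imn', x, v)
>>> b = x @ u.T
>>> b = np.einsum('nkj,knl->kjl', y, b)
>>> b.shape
(3, 3, 13)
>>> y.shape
(13, 3, 3)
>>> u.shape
(13, 3)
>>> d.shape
(13, 5, 3)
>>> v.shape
(13, 13)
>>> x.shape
(3, 13, 3)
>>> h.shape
(5, 5)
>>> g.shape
(5, 5)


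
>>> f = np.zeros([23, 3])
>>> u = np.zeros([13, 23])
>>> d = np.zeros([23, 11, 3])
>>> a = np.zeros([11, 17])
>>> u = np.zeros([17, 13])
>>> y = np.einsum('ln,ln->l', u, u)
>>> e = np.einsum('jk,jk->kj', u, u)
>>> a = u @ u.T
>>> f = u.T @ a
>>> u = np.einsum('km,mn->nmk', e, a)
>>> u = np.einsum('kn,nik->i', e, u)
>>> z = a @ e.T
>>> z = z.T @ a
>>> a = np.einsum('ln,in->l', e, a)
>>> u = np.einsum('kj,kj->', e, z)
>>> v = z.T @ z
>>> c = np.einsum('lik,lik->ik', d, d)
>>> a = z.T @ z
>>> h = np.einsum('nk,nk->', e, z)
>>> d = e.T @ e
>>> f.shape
(13, 17)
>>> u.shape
()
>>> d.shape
(17, 17)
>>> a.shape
(17, 17)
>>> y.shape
(17,)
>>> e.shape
(13, 17)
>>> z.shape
(13, 17)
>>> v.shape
(17, 17)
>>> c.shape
(11, 3)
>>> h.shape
()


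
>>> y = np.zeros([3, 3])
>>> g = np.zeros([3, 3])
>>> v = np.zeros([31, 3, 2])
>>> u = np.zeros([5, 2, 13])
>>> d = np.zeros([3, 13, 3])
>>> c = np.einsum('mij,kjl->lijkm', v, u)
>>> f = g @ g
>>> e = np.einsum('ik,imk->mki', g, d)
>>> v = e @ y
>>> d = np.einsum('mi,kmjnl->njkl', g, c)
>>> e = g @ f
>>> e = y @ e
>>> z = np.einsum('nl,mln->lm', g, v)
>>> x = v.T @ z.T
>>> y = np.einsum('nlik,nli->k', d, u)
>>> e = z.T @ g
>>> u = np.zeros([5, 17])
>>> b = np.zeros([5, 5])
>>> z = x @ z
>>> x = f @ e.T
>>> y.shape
(31,)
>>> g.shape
(3, 3)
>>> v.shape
(13, 3, 3)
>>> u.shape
(5, 17)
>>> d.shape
(5, 2, 13, 31)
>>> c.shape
(13, 3, 2, 5, 31)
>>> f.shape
(3, 3)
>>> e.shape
(13, 3)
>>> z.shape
(3, 3, 13)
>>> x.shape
(3, 13)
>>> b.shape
(5, 5)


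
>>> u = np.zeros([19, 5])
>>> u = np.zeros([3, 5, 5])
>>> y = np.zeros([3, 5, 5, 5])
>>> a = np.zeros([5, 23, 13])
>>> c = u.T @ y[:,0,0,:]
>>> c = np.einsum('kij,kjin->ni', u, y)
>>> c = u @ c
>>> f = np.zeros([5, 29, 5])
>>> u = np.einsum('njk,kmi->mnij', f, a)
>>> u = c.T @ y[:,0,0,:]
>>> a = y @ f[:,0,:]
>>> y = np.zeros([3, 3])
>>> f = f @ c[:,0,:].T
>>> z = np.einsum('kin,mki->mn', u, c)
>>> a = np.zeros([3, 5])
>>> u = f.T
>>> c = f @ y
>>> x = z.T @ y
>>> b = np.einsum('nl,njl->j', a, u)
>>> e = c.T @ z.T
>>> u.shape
(3, 29, 5)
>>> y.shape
(3, 3)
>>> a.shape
(3, 5)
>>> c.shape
(5, 29, 3)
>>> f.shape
(5, 29, 3)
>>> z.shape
(3, 5)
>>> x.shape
(5, 3)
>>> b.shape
(29,)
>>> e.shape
(3, 29, 3)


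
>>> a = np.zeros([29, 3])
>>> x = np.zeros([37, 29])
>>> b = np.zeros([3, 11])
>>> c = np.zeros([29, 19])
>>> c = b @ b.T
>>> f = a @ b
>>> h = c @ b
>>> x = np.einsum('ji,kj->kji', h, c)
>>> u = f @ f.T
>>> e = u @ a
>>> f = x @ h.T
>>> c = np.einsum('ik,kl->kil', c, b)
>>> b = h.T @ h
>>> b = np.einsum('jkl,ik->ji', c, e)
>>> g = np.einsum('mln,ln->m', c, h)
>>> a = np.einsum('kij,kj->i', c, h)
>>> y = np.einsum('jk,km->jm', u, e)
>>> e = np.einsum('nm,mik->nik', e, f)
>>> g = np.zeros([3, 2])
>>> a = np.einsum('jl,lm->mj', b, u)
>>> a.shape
(29, 3)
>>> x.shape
(3, 3, 11)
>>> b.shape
(3, 29)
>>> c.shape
(3, 3, 11)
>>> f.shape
(3, 3, 3)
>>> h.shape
(3, 11)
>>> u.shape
(29, 29)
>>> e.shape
(29, 3, 3)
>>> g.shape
(3, 2)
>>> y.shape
(29, 3)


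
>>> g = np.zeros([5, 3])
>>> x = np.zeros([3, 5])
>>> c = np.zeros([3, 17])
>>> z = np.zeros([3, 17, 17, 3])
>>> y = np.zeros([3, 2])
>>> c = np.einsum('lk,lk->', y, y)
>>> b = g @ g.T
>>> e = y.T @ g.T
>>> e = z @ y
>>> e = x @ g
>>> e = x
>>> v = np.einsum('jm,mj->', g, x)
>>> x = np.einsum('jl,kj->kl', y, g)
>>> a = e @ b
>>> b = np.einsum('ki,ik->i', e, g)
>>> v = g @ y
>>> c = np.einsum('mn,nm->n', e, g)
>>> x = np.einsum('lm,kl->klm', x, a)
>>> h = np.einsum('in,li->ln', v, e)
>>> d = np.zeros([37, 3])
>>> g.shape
(5, 3)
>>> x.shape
(3, 5, 2)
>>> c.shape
(5,)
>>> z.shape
(3, 17, 17, 3)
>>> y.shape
(3, 2)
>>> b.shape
(5,)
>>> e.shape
(3, 5)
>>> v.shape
(5, 2)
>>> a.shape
(3, 5)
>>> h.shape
(3, 2)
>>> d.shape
(37, 3)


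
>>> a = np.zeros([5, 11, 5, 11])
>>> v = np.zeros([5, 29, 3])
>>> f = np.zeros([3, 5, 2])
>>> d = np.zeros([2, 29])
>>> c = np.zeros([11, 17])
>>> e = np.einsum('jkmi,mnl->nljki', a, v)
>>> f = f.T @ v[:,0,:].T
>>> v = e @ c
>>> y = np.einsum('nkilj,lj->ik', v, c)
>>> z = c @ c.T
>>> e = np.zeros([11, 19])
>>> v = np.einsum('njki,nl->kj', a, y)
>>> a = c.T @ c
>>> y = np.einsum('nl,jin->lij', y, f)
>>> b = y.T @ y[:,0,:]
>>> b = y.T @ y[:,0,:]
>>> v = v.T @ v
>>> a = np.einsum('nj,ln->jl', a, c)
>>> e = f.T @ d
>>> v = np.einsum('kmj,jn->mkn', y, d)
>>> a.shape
(17, 11)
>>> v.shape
(5, 3, 29)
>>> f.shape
(2, 5, 5)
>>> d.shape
(2, 29)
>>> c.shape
(11, 17)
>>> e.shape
(5, 5, 29)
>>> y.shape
(3, 5, 2)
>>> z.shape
(11, 11)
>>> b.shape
(2, 5, 2)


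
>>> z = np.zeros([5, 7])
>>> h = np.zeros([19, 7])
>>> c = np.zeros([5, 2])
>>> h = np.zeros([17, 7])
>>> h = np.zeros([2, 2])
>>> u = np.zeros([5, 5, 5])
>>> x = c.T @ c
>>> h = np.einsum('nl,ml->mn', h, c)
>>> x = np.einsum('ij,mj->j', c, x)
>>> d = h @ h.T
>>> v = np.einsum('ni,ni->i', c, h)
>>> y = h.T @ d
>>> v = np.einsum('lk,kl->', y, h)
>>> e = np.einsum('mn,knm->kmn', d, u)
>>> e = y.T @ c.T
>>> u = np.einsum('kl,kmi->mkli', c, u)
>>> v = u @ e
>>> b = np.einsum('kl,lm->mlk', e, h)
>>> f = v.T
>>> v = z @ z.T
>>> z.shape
(5, 7)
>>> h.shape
(5, 2)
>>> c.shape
(5, 2)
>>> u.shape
(5, 5, 2, 5)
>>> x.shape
(2,)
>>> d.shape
(5, 5)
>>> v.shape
(5, 5)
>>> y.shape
(2, 5)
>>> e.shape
(5, 5)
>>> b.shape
(2, 5, 5)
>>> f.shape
(5, 2, 5, 5)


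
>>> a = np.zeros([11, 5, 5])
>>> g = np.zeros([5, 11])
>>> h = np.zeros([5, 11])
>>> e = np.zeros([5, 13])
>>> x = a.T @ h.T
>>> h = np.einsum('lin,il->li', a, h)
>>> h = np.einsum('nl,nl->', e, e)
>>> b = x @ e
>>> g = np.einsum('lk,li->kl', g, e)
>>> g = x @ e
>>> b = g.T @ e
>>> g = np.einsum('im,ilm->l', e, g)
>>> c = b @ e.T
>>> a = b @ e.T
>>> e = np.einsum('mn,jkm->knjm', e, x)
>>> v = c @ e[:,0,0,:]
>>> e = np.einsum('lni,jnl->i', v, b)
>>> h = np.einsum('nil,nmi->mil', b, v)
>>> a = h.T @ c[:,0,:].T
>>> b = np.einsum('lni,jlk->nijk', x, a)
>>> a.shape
(13, 5, 13)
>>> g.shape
(5,)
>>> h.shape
(5, 5, 13)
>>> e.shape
(5,)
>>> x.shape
(5, 5, 5)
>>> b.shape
(5, 5, 13, 13)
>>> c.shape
(13, 5, 5)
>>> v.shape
(13, 5, 5)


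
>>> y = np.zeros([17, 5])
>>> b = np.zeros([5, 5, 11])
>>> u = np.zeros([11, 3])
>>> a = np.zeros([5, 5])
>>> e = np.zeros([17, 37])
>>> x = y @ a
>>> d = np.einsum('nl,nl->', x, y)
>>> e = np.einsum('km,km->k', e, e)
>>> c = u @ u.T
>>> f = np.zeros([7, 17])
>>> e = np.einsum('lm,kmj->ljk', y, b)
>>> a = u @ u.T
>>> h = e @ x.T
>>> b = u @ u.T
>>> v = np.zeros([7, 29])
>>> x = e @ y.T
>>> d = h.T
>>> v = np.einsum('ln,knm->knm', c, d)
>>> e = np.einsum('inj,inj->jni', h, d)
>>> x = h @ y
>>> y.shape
(17, 5)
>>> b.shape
(11, 11)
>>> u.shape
(11, 3)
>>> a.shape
(11, 11)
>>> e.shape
(17, 11, 17)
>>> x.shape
(17, 11, 5)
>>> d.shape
(17, 11, 17)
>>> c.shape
(11, 11)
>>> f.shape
(7, 17)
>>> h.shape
(17, 11, 17)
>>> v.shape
(17, 11, 17)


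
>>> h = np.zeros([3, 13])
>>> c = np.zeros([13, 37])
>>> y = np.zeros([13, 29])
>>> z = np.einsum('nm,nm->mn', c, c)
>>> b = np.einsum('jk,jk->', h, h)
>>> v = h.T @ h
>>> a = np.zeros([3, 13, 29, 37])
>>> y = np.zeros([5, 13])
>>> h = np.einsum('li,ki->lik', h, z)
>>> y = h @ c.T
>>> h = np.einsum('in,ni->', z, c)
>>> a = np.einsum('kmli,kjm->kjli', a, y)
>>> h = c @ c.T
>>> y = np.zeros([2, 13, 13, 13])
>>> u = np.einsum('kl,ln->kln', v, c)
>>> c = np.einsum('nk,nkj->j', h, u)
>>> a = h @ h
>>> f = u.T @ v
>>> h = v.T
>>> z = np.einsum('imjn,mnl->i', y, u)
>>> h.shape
(13, 13)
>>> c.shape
(37,)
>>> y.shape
(2, 13, 13, 13)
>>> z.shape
(2,)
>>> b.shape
()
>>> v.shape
(13, 13)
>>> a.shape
(13, 13)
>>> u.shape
(13, 13, 37)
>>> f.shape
(37, 13, 13)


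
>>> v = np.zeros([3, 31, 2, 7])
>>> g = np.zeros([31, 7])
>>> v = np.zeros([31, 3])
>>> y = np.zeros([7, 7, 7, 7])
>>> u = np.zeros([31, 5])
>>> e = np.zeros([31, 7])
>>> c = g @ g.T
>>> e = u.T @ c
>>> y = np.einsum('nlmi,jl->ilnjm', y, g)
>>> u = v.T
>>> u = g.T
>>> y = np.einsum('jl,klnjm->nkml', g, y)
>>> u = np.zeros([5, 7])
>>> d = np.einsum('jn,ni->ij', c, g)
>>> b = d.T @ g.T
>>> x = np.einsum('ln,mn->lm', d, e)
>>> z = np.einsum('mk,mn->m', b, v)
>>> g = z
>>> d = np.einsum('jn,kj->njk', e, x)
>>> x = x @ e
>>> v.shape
(31, 3)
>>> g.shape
(31,)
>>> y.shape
(7, 7, 7, 7)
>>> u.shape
(5, 7)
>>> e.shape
(5, 31)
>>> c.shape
(31, 31)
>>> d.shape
(31, 5, 7)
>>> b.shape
(31, 31)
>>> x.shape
(7, 31)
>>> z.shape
(31,)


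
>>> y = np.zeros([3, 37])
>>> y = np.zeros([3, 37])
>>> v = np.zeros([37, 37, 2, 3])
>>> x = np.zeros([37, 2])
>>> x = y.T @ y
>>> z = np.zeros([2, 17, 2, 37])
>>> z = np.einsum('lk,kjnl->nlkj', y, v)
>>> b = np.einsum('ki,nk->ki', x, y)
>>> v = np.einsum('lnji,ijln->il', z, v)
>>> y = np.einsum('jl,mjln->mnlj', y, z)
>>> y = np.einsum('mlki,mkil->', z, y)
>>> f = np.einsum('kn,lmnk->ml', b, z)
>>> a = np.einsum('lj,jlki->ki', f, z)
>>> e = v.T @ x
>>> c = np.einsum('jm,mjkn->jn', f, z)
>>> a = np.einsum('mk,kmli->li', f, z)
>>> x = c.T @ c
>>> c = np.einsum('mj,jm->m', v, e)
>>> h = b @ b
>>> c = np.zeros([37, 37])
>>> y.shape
()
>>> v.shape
(37, 2)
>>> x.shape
(37, 37)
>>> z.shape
(2, 3, 37, 37)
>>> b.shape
(37, 37)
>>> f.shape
(3, 2)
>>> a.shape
(37, 37)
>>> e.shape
(2, 37)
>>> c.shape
(37, 37)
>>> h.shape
(37, 37)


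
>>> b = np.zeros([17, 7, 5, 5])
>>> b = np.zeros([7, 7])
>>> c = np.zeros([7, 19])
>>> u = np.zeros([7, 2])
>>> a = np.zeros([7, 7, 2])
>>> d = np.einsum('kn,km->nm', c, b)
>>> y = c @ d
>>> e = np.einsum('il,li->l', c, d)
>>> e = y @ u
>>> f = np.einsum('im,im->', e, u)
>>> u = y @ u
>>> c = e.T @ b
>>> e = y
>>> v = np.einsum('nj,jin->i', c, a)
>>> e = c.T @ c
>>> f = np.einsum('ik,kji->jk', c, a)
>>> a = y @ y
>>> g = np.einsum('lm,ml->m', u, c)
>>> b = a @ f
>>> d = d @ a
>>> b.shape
(7, 7)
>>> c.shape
(2, 7)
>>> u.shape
(7, 2)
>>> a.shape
(7, 7)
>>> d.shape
(19, 7)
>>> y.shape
(7, 7)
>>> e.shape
(7, 7)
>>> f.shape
(7, 7)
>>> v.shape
(7,)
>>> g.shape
(2,)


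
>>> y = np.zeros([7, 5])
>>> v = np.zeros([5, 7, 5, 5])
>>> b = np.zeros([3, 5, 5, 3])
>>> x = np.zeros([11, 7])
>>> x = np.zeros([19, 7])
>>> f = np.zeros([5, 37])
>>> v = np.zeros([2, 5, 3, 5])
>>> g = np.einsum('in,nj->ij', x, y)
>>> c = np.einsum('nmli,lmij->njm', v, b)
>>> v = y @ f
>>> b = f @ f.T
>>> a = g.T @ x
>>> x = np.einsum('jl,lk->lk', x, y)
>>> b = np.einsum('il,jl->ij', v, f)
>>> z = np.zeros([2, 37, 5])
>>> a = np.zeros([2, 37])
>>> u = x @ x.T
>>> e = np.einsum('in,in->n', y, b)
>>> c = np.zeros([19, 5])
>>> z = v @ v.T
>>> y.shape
(7, 5)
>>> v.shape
(7, 37)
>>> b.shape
(7, 5)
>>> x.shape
(7, 5)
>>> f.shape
(5, 37)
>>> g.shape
(19, 5)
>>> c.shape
(19, 5)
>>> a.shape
(2, 37)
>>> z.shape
(7, 7)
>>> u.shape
(7, 7)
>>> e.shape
(5,)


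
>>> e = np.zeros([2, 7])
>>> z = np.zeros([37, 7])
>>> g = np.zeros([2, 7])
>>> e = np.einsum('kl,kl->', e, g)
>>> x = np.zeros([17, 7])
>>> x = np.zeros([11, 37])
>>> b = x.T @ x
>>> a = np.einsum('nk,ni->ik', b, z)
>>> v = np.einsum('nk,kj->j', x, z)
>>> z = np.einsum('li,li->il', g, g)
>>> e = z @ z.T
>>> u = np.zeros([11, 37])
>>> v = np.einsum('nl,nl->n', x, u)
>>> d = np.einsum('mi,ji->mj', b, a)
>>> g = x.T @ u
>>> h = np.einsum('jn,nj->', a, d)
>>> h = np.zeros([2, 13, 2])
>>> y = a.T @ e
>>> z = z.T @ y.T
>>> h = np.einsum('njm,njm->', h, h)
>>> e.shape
(7, 7)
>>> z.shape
(2, 37)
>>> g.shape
(37, 37)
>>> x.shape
(11, 37)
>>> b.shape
(37, 37)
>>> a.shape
(7, 37)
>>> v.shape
(11,)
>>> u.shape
(11, 37)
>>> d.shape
(37, 7)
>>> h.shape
()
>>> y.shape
(37, 7)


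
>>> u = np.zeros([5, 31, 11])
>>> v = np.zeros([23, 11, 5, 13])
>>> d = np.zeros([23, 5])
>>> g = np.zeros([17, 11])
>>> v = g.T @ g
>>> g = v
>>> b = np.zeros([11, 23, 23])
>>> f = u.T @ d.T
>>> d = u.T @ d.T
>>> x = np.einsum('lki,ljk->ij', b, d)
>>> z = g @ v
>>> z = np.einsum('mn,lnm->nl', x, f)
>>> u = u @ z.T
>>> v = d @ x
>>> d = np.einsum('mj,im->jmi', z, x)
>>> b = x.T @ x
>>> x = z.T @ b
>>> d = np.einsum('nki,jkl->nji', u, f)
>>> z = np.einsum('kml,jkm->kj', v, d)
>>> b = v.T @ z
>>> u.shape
(5, 31, 31)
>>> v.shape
(11, 31, 31)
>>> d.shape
(5, 11, 31)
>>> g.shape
(11, 11)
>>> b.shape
(31, 31, 5)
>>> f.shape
(11, 31, 23)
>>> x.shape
(11, 31)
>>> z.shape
(11, 5)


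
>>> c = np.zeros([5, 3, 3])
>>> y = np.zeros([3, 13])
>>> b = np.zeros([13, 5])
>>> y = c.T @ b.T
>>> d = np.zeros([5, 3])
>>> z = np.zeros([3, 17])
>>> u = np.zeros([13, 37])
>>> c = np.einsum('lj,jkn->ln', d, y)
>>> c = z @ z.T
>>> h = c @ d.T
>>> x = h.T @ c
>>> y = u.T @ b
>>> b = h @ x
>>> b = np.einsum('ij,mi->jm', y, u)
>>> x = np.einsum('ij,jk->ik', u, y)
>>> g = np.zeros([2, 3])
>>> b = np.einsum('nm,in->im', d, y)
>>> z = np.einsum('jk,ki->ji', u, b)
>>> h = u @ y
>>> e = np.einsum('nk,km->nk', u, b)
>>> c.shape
(3, 3)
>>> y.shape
(37, 5)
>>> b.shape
(37, 3)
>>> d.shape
(5, 3)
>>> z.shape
(13, 3)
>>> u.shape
(13, 37)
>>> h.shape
(13, 5)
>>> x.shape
(13, 5)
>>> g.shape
(2, 3)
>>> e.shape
(13, 37)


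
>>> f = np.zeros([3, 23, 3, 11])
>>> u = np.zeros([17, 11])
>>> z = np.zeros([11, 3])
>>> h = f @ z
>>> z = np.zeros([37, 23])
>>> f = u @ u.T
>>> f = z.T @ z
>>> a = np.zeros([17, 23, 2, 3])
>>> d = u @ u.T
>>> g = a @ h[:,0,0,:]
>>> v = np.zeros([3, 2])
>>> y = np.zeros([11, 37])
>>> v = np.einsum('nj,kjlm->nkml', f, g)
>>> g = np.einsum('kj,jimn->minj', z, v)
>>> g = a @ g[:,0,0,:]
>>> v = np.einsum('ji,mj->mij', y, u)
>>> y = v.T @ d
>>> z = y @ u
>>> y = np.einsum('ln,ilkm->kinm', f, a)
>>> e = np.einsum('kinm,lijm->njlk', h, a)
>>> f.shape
(23, 23)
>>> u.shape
(17, 11)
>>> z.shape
(11, 37, 11)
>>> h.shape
(3, 23, 3, 3)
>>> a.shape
(17, 23, 2, 3)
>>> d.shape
(17, 17)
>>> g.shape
(17, 23, 2, 23)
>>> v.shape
(17, 37, 11)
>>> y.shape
(2, 17, 23, 3)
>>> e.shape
(3, 2, 17, 3)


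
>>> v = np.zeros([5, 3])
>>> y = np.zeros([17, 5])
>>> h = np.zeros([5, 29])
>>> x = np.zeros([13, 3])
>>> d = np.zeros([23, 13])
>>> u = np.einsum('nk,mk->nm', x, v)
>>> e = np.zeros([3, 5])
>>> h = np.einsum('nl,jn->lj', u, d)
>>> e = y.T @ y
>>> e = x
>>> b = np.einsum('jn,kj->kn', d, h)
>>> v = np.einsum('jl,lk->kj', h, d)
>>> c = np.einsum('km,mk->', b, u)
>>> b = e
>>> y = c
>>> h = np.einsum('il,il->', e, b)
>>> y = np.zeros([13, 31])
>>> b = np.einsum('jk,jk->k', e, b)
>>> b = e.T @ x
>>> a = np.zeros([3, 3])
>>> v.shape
(13, 5)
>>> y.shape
(13, 31)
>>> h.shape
()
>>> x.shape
(13, 3)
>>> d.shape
(23, 13)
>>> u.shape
(13, 5)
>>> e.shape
(13, 3)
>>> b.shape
(3, 3)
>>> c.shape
()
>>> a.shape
(3, 3)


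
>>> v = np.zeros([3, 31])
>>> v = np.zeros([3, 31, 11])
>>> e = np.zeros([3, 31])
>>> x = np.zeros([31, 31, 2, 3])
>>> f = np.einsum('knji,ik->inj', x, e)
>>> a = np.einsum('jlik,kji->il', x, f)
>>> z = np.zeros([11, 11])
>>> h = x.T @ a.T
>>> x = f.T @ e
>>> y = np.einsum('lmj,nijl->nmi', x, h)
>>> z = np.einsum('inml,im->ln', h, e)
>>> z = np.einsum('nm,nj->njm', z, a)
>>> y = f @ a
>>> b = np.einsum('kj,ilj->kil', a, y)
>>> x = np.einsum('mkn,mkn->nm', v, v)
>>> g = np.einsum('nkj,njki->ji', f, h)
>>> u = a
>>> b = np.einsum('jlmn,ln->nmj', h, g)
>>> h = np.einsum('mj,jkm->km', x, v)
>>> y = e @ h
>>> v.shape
(3, 31, 11)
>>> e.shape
(3, 31)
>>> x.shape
(11, 3)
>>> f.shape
(3, 31, 2)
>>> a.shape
(2, 31)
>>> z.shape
(2, 31, 2)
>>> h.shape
(31, 11)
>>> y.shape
(3, 11)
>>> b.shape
(2, 31, 3)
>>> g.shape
(2, 2)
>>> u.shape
(2, 31)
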